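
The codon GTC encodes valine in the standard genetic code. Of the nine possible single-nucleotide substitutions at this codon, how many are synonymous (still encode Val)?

Position 1: none → 0 synonymous.
Position 2: none → 0 synonymous.
Position 3: GTT, GTA, GTG → 3 synonymous.
Total: 0 + 0 + 3 = 3.

3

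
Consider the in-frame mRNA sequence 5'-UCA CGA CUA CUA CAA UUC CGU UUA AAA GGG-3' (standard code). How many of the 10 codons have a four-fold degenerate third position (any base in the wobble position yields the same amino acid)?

6

Codon 1 UCA (Ser): third position 4-fold.
Codon 2 CGA (Arg): third position 4-fold.
Codon 3 CUA (Leu): third position 4-fold.
Codon 4 CUA (Leu): third position 4-fold.
Codon 5 CAA (Gln): third position 2-fold.
Codon 6 UUC (Phe): third position 2-fold.
Codon 7 CGU (Arg): third position 4-fold.
Codon 8 UUA (Leu): third position 2-fold.
Codon 9 AAA (Lys): third position 2-fold.
Codon 10 GGG (Gly): third position 4-fold.
Four-fold degenerate third positions: 6.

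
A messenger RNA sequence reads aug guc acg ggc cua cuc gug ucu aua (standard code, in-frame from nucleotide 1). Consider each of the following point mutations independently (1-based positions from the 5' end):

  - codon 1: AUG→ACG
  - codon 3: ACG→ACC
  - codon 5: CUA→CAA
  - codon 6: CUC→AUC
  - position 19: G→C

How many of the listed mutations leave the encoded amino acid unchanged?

1

Codon 1: AUG (Met) → ACG (Thr) — missense.
Codon 3: ACG (Thr) → ACC (Thr) — synonymous.
Codon 5: CUA (Leu) → CAA (Gln) — missense.
Codon 6: CUC (Leu) → AUC (Ile) — missense.
Codon 7: GUG (Val) → CUG (Leu) — missense.
Synonymous: 1 of 5.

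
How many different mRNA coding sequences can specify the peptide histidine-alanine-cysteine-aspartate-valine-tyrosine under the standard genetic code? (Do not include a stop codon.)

His: 2 codons.
Ala: 4 codons.
Cys: 2 codons.
Asp: 2 codons.
Val: 4 codons.
Tyr: 2 codons.
2 × 4 × 2 × 2 × 4 × 2 = 256.

256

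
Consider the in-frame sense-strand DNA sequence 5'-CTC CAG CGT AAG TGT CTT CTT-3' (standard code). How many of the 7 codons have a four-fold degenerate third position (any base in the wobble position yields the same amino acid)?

Codon 1 CTC (Leu): third position 4-fold.
Codon 2 CAG (Gln): third position 2-fold.
Codon 3 CGT (Arg): third position 4-fold.
Codon 4 AAG (Lys): third position 2-fold.
Codon 5 TGT (Cys): third position 2-fold.
Codon 6 CTT (Leu): third position 4-fold.
Codon 7 CTT (Leu): third position 4-fold.
Four-fold degenerate third positions: 4.

4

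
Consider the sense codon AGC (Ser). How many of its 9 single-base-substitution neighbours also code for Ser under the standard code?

Position 1: none → 0 synonymous.
Position 2: none → 0 synonymous.
Position 3: AGT → 1 synonymous.
Total: 0 + 0 + 1 = 1.

1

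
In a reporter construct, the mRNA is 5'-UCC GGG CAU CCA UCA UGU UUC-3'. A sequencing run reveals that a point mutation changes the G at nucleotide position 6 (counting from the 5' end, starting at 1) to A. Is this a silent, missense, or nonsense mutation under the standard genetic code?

Position 6 falls in codon 2: GGG → Gly.
After the substitution the codon is GGA → Gly.
Both encode Gly, so the change is synonymous.

silent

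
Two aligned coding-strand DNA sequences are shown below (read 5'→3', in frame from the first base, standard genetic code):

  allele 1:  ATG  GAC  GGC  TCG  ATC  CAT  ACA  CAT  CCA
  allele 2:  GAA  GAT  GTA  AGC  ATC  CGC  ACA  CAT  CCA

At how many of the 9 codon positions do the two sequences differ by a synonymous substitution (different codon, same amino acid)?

Codon 1: ATG Met / GAA Glu — nonsynonymous.
Codon 2: GAC Asp / GAT Asp — synonymous.
Codon 3: GGC Gly / GTA Val — nonsynonymous.
Codon 4: TCG Ser / AGC Ser — synonymous.
Codon 5: ATC Ile / ATC Ile — identical.
Codon 6: CAT His / CGC Arg — nonsynonymous.
Codon 7: ACA Thr / ACA Thr — identical.
Codon 8: CAT His / CAT His — identical.
Codon 9: CCA Pro / CCA Pro — identical.
Synonymous differences: 2.

2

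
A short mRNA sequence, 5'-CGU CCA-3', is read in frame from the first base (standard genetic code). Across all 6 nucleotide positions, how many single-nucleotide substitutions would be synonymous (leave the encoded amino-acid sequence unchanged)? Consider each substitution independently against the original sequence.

Codon 1 (CGU, Arg): 3 synonymous substitutions.
Codon 2 (CCA, Pro): 3 synonymous substitutions.
Total: 3 + 3 = 6.

6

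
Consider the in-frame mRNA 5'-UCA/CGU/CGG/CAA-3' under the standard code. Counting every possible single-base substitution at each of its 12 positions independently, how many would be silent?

Codon 1 (UCA, Ser): 3 synonymous substitutions.
Codon 2 (CGU, Arg): 3 synonymous substitutions.
Codon 3 (CGG, Arg): 4 synonymous substitutions.
Codon 4 (CAA, Gln): 1 synonymous substitution.
Total: 3 + 3 + 4 + 1 = 11.

11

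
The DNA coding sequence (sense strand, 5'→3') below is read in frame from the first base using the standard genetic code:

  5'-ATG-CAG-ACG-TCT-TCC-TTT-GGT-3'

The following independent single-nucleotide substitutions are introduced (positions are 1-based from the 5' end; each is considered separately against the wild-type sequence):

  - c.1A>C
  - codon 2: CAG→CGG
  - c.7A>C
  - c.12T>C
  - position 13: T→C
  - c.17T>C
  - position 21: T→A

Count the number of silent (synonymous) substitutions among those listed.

Codon 1: ATG (Met) → CTG (Leu) — missense.
Codon 2: CAG (Gln) → CGG (Arg) — missense.
Codon 3: ACG (Thr) → CCG (Pro) — missense.
Codon 4: TCT (Ser) → TCC (Ser) — synonymous.
Codon 5: TCC (Ser) → CCC (Pro) — missense.
Codon 6: TTT (Phe) → TCT (Ser) — missense.
Codon 7: GGT (Gly) → GGA (Gly) — synonymous.
Synonymous: 2 of 7.

2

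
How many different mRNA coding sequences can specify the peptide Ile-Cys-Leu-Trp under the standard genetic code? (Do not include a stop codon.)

36

Ile: 3 codons.
Cys: 2 codons.
Leu: 6 codons.
Trp: 1 codon.
3 × 2 × 6 × 1 = 36.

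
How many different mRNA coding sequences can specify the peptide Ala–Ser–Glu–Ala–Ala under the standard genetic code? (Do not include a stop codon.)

768

Ala: 4 codons.
Ser: 6 codons.
Glu: 2 codons.
Ala: 4 codons.
Ala: 4 codons.
4 × 6 × 2 × 4 × 4 = 768.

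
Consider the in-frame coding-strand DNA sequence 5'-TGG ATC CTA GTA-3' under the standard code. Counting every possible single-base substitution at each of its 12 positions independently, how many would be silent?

Codon 1 (TGG, Trp): 0 synonymous substitutions.
Codon 2 (ATC, Ile): 2 synonymous substitutions.
Codon 3 (CTA, Leu): 4 synonymous substitutions.
Codon 4 (GTA, Val): 3 synonymous substitutions.
Total: 0 + 2 + 4 + 3 = 9.

9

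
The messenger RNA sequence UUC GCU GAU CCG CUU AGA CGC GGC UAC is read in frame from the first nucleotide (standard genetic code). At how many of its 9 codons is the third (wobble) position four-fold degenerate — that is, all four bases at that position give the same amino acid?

5

Codon 1 UUC (Phe): third position 2-fold.
Codon 2 GCU (Ala): third position 4-fold.
Codon 3 GAU (Asp): third position 2-fold.
Codon 4 CCG (Pro): third position 4-fold.
Codon 5 CUU (Leu): third position 4-fold.
Codon 6 AGA (Arg): third position 2-fold.
Codon 7 CGC (Arg): third position 4-fold.
Codon 8 GGC (Gly): third position 4-fold.
Codon 9 UAC (Tyr): third position 2-fold.
Four-fold degenerate third positions: 5.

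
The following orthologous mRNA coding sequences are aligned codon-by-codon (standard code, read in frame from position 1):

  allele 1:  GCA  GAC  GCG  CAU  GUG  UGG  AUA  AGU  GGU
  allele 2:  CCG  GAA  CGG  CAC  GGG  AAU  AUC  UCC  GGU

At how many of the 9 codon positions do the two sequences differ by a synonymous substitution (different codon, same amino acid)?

Codon 1: GCA Ala / CCG Pro — nonsynonymous.
Codon 2: GAC Asp / GAA Glu — nonsynonymous.
Codon 3: GCG Ala / CGG Arg — nonsynonymous.
Codon 4: CAU His / CAC His — synonymous.
Codon 5: GUG Val / GGG Gly — nonsynonymous.
Codon 6: UGG Trp / AAU Asn — nonsynonymous.
Codon 7: AUA Ile / AUC Ile — synonymous.
Codon 8: AGU Ser / UCC Ser — synonymous.
Codon 9: GGU Gly / GGU Gly — identical.
Synonymous differences: 3.

3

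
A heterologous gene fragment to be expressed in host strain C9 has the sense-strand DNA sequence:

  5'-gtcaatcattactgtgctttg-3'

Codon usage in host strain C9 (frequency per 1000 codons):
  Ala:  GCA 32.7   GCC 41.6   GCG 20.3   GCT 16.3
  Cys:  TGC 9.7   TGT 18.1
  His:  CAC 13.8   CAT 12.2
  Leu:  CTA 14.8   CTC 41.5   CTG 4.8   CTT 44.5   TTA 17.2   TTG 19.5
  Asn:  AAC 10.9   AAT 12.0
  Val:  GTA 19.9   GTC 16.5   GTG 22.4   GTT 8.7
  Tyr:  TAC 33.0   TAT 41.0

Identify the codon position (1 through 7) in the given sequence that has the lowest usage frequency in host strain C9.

2

Codon 1 GTC (Val): 16.5 per 1000.
Codon 2 AAT (Asn): 12.0 per 1000.
Codon 3 CAT (His): 12.2 per 1000.
Codon 4 TAC (Tyr): 33.0 per 1000.
Codon 5 TGT (Cys): 18.1 per 1000.
Codon 6 GCT (Ala): 16.3 per 1000.
Codon 7 TTG (Leu): 19.5 per 1000.
Lowest frequency is 12.0 at codon 2.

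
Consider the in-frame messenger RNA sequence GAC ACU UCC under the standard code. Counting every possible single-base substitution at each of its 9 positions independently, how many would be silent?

Codon 1 (GAC, Asp): 1 synonymous substitution.
Codon 2 (ACU, Thr): 3 synonymous substitutions.
Codon 3 (UCC, Ser): 3 synonymous substitutions.
Total: 1 + 3 + 3 = 7.

7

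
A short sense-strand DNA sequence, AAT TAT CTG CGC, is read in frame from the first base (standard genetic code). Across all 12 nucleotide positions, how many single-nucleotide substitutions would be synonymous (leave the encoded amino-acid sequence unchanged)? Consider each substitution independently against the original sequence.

Codon 1 (AAT, Asn): 1 synonymous substitution.
Codon 2 (TAT, Tyr): 1 synonymous substitution.
Codon 3 (CTG, Leu): 4 synonymous substitutions.
Codon 4 (CGC, Arg): 3 synonymous substitutions.
Total: 1 + 1 + 4 + 3 = 9.

9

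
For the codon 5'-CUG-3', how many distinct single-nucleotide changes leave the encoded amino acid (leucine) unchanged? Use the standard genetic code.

Position 1: UUG → 1 synonymous.
Position 2: none → 0 synonymous.
Position 3: CUU, CUC, CUA → 3 synonymous.
Total: 1 + 0 + 3 = 4.

4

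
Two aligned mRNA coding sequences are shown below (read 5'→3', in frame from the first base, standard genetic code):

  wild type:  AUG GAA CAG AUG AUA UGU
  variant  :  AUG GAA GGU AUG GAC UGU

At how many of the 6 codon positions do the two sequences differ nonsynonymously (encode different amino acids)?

Codon 1: AUG Met / AUG Met — identical.
Codon 2: GAA Glu / GAA Glu — identical.
Codon 3: CAG Gln / GGU Gly — nonsynonymous.
Codon 4: AUG Met / AUG Met — identical.
Codon 5: AUA Ile / GAC Asp — nonsynonymous.
Codon 6: UGU Cys / UGU Cys — identical.
Nonsynonymous differences: 2.

2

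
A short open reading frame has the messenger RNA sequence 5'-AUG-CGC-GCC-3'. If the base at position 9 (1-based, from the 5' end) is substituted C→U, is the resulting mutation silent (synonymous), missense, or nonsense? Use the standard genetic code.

Position 9 falls in codon 3: GCC → Ala.
After the substitution the codon is GCU → Ala.
Both encode Ala, so the change is synonymous.

silent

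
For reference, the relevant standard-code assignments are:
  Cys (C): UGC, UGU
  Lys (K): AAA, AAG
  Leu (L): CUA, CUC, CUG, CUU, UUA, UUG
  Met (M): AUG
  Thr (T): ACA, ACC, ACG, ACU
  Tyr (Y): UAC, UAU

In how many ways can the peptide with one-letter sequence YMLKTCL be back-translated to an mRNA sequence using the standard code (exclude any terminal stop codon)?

1152

Tyr: 2 codons.
Met: 1 codon.
Leu: 6 codons.
Lys: 2 codons.
Thr: 4 codons.
Cys: 2 codons.
Leu: 6 codons.
2 × 1 × 6 × 2 × 4 × 2 × 6 = 1152.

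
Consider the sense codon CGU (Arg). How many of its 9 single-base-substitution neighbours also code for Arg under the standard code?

3

Position 1: none → 0 synonymous.
Position 2: none → 0 synonymous.
Position 3: CGC, CGA, CGG → 3 synonymous.
Total: 0 + 0 + 3 = 3.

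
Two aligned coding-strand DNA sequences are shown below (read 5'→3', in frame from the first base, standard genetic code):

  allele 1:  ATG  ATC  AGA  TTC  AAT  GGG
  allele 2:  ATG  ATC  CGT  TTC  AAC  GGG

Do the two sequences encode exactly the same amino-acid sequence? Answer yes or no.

yes

Codon 1: ATG Met / ATG Met — identical.
Codon 2: ATC Ile / ATC Ile — identical.
Codon 3: AGA Arg / CGT Arg — synonymous.
Codon 4: TTC Phe / TTC Phe — identical.
Codon 5: AAT Asn / AAC Asn — synonymous.
Codon 6: GGG Gly / GGG Gly — identical.
Nonsynonymous differences: 0 → same protein.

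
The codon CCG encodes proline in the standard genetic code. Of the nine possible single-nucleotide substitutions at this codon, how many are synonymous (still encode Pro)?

3

Position 1: none → 0 synonymous.
Position 2: none → 0 synonymous.
Position 3: CCU, CCC, CCA → 3 synonymous.
Total: 0 + 0 + 3 = 3.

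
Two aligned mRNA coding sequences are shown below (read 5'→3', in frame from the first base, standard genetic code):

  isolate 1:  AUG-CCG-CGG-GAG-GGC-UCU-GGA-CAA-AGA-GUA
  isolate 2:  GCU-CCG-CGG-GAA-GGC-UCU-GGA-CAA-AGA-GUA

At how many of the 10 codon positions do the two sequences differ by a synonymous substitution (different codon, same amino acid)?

1

Codon 1: AUG Met / GCU Ala — nonsynonymous.
Codon 2: CCG Pro / CCG Pro — identical.
Codon 3: CGG Arg / CGG Arg — identical.
Codon 4: GAG Glu / GAA Glu — synonymous.
Codon 5: GGC Gly / GGC Gly — identical.
Codon 6: UCU Ser / UCU Ser — identical.
Codon 7: GGA Gly / GGA Gly — identical.
Codon 8: CAA Gln / CAA Gln — identical.
Codon 9: AGA Arg / AGA Arg — identical.
Codon 10: GUA Val / GUA Val — identical.
Synonymous differences: 1.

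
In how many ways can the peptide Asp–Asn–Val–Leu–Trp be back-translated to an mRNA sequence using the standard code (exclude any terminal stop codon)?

Asp: 2 codons.
Asn: 2 codons.
Val: 4 codons.
Leu: 6 codons.
Trp: 1 codon.
2 × 2 × 4 × 6 × 1 = 96.

96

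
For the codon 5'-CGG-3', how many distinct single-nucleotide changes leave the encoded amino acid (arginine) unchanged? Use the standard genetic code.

4

Position 1: AGG → 1 synonymous.
Position 2: none → 0 synonymous.
Position 3: CGT, CGC, CGA → 3 synonymous.
Total: 1 + 0 + 3 = 4.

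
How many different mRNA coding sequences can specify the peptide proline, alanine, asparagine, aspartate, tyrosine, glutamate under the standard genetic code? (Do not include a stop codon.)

256

Pro: 4 codons.
Ala: 4 codons.
Asn: 2 codons.
Asp: 2 codons.
Tyr: 2 codons.
Glu: 2 codons.
4 × 4 × 2 × 2 × 2 × 2 = 256.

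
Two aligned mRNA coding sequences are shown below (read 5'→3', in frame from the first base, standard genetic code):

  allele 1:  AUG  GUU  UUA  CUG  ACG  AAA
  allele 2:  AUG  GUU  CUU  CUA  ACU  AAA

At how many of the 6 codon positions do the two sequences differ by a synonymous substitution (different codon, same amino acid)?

Codon 1: AUG Met / AUG Met — identical.
Codon 2: GUU Val / GUU Val — identical.
Codon 3: UUA Leu / CUU Leu — synonymous.
Codon 4: CUG Leu / CUA Leu — synonymous.
Codon 5: ACG Thr / ACU Thr — synonymous.
Codon 6: AAA Lys / AAA Lys — identical.
Synonymous differences: 3.

3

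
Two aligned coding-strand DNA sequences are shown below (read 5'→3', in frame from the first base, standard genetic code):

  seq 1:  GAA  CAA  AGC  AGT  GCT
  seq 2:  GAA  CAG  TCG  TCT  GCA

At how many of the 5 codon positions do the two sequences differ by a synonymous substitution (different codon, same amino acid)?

Codon 1: GAA Glu / GAA Glu — identical.
Codon 2: CAA Gln / CAG Gln — synonymous.
Codon 3: AGC Ser / TCG Ser — synonymous.
Codon 4: AGT Ser / TCT Ser — synonymous.
Codon 5: GCT Ala / GCA Ala — synonymous.
Synonymous differences: 4.

4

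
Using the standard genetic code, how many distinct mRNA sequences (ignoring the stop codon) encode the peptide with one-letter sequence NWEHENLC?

Asn: 2 codons.
Trp: 1 codon.
Glu: 2 codons.
His: 2 codons.
Glu: 2 codons.
Asn: 2 codons.
Leu: 6 codons.
Cys: 2 codons.
2 × 1 × 2 × 2 × 2 × 2 × 6 × 2 = 384.

384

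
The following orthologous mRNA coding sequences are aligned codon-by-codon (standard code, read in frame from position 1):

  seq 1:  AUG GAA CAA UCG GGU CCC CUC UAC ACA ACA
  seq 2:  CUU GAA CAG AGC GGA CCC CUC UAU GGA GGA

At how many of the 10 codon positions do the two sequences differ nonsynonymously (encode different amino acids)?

Codon 1: AUG Met / CUU Leu — nonsynonymous.
Codon 2: GAA Glu / GAA Glu — identical.
Codon 3: CAA Gln / CAG Gln — synonymous.
Codon 4: UCG Ser / AGC Ser — synonymous.
Codon 5: GGU Gly / GGA Gly — synonymous.
Codon 6: CCC Pro / CCC Pro — identical.
Codon 7: CUC Leu / CUC Leu — identical.
Codon 8: UAC Tyr / UAU Tyr — synonymous.
Codon 9: ACA Thr / GGA Gly — nonsynonymous.
Codon 10: ACA Thr / GGA Gly — nonsynonymous.
Nonsynonymous differences: 3.

3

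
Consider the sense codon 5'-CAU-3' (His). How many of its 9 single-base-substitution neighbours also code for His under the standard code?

Position 1: none → 0 synonymous.
Position 2: none → 0 synonymous.
Position 3: CAC → 1 synonymous.
Total: 0 + 0 + 1 = 1.

1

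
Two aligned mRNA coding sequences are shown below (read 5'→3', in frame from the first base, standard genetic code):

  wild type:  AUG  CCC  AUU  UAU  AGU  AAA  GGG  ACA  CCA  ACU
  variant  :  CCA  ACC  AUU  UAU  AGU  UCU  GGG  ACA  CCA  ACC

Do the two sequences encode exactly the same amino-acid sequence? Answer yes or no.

no

Codon 1: AUG Met / CCA Pro — nonsynonymous.
Codon 2: CCC Pro / ACC Thr — nonsynonymous.
Codon 3: AUU Ile / AUU Ile — identical.
Codon 4: UAU Tyr / UAU Tyr — identical.
Codon 5: AGU Ser / AGU Ser — identical.
Codon 6: AAA Lys / UCU Ser — nonsynonymous.
Codon 7: GGG Gly / GGG Gly — identical.
Codon 8: ACA Thr / ACA Thr — identical.
Codon 9: CCA Pro / CCA Pro — identical.
Codon 10: ACU Thr / ACC Thr — synonymous.
Nonsynonymous differences: 3 → different protein.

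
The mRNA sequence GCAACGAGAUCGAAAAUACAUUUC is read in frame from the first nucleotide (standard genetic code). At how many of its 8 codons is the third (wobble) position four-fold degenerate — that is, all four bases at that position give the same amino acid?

Codon 1 GCA (Ala): third position 4-fold.
Codon 2 ACG (Thr): third position 4-fold.
Codon 3 AGA (Arg): third position 2-fold.
Codon 4 UCG (Ser): third position 4-fold.
Codon 5 AAA (Lys): third position 2-fold.
Codon 6 AUA (Ile): third position 3-fold.
Codon 7 CAU (His): third position 2-fold.
Codon 8 UUC (Phe): third position 2-fold.
Four-fold degenerate third positions: 3.

3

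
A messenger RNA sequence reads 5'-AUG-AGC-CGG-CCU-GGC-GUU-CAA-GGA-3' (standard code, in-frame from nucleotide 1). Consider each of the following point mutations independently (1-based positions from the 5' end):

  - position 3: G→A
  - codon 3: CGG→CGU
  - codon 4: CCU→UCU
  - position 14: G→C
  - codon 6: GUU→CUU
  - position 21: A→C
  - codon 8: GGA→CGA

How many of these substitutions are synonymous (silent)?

Codon 1: AUG (Met) → AUA (Ile) — missense.
Codon 3: CGG (Arg) → CGU (Arg) — synonymous.
Codon 4: CCU (Pro) → UCU (Ser) — missense.
Codon 5: GGC (Gly) → GCC (Ala) — missense.
Codon 6: GUU (Val) → CUU (Leu) — missense.
Codon 7: CAA (Gln) → CAC (His) — missense.
Codon 8: GGA (Gly) → CGA (Arg) — missense.
Synonymous: 1 of 7.

1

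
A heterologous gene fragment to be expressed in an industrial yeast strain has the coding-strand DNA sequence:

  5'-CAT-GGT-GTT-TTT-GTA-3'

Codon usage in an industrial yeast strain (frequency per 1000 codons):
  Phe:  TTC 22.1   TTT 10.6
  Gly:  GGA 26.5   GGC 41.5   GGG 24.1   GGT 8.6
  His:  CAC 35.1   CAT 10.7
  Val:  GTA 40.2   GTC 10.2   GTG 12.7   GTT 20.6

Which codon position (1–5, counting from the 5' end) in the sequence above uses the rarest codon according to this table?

Codon 1 CAT (His): 10.7 per 1000.
Codon 2 GGT (Gly): 8.6 per 1000.
Codon 3 GTT (Val): 20.6 per 1000.
Codon 4 TTT (Phe): 10.6 per 1000.
Codon 5 GTA (Val): 40.2 per 1000.
Lowest frequency is 8.6 at codon 2.

2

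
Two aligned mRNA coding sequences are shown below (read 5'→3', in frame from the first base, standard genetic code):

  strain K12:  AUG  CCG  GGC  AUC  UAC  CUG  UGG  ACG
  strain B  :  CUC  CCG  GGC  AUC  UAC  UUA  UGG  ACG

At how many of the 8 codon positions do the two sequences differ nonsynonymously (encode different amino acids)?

1

Codon 1: AUG Met / CUC Leu — nonsynonymous.
Codon 2: CCG Pro / CCG Pro — identical.
Codon 3: GGC Gly / GGC Gly — identical.
Codon 4: AUC Ile / AUC Ile — identical.
Codon 5: UAC Tyr / UAC Tyr — identical.
Codon 6: CUG Leu / UUA Leu — synonymous.
Codon 7: UGG Trp / UGG Trp — identical.
Codon 8: ACG Thr / ACG Thr — identical.
Nonsynonymous differences: 1.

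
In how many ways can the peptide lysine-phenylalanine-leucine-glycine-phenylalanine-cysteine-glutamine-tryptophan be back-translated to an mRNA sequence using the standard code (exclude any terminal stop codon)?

Lys: 2 codons.
Phe: 2 codons.
Leu: 6 codons.
Gly: 4 codons.
Phe: 2 codons.
Cys: 2 codons.
Gln: 2 codons.
Trp: 1 codon.
2 × 2 × 6 × 4 × 2 × 2 × 2 × 1 = 768.

768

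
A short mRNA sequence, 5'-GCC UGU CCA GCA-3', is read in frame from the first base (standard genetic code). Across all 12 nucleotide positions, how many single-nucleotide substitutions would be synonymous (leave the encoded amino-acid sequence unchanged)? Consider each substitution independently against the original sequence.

Codon 1 (GCC, Ala): 3 synonymous substitutions.
Codon 2 (UGU, Cys): 1 synonymous substitution.
Codon 3 (CCA, Pro): 3 synonymous substitutions.
Codon 4 (GCA, Ala): 3 synonymous substitutions.
Total: 3 + 1 + 3 + 3 = 10.

10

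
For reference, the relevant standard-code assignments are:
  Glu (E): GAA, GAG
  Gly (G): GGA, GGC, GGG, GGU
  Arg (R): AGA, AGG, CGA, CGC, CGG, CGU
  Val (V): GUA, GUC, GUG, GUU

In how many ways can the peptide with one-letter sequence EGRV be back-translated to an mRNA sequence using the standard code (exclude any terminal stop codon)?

192

Glu: 2 codons.
Gly: 4 codons.
Arg: 6 codons.
Val: 4 codons.
2 × 4 × 6 × 4 = 192.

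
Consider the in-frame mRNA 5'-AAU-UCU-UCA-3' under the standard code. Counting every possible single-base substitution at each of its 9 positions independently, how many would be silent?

7

Codon 1 (AAU, Asn): 1 synonymous substitution.
Codon 2 (UCU, Ser): 3 synonymous substitutions.
Codon 3 (UCA, Ser): 3 synonymous substitutions.
Total: 1 + 3 + 3 = 7.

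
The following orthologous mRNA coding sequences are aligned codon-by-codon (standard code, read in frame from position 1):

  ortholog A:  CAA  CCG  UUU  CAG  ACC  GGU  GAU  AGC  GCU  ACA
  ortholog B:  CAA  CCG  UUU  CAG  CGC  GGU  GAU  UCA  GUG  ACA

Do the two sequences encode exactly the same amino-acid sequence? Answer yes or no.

Codon 1: CAA Gln / CAA Gln — identical.
Codon 2: CCG Pro / CCG Pro — identical.
Codon 3: UUU Phe / UUU Phe — identical.
Codon 4: CAG Gln / CAG Gln — identical.
Codon 5: ACC Thr / CGC Arg — nonsynonymous.
Codon 6: GGU Gly / GGU Gly — identical.
Codon 7: GAU Asp / GAU Asp — identical.
Codon 8: AGC Ser / UCA Ser — synonymous.
Codon 9: GCU Ala / GUG Val — nonsynonymous.
Codon 10: ACA Thr / ACA Thr — identical.
Nonsynonymous differences: 2 → different protein.

no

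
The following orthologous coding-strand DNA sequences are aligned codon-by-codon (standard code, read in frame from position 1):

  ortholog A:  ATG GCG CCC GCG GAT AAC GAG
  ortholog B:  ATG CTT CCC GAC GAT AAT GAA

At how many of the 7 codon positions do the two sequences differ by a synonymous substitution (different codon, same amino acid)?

2

Codon 1: ATG Met / ATG Met — identical.
Codon 2: GCG Ala / CTT Leu — nonsynonymous.
Codon 3: CCC Pro / CCC Pro — identical.
Codon 4: GCG Ala / GAC Asp — nonsynonymous.
Codon 5: GAT Asp / GAT Asp — identical.
Codon 6: AAC Asn / AAT Asn — synonymous.
Codon 7: GAG Glu / GAA Glu — synonymous.
Synonymous differences: 2.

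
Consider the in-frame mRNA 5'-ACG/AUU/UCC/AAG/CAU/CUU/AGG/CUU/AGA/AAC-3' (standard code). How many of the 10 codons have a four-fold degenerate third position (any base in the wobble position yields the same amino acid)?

4

Codon 1 ACG (Thr): third position 4-fold.
Codon 2 AUU (Ile): third position 3-fold.
Codon 3 UCC (Ser): third position 4-fold.
Codon 4 AAG (Lys): third position 2-fold.
Codon 5 CAU (His): third position 2-fold.
Codon 6 CUU (Leu): third position 4-fold.
Codon 7 AGG (Arg): third position 2-fold.
Codon 8 CUU (Leu): third position 4-fold.
Codon 9 AGA (Arg): third position 2-fold.
Codon 10 AAC (Asn): third position 2-fold.
Four-fold degenerate third positions: 4.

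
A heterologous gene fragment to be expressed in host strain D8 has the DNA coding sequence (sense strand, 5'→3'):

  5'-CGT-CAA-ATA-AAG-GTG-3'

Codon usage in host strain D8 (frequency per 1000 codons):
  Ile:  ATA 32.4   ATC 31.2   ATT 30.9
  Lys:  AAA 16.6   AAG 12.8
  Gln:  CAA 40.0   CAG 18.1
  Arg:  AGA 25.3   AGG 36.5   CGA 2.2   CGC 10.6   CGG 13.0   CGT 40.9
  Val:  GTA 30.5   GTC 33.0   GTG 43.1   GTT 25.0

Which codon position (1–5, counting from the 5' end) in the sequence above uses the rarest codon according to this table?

4

Codon 1 CGT (Arg): 40.9 per 1000.
Codon 2 CAA (Gln): 40.0 per 1000.
Codon 3 ATA (Ile): 32.4 per 1000.
Codon 4 AAG (Lys): 12.8 per 1000.
Codon 5 GTG (Val): 43.1 per 1000.
Lowest frequency is 12.8 at codon 4.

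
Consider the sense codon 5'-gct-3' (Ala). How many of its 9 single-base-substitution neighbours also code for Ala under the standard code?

Position 1: none → 0 synonymous.
Position 2: none → 0 synonymous.
Position 3: GCC, GCA, GCG → 3 synonymous.
Total: 0 + 0 + 3 = 3.

3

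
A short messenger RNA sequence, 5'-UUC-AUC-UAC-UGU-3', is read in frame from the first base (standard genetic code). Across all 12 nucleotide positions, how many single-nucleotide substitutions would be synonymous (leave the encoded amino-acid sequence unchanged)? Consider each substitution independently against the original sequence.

Codon 1 (UUC, Phe): 1 synonymous substitution.
Codon 2 (AUC, Ile): 2 synonymous substitutions.
Codon 3 (UAC, Tyr): 1 synonymous substitution.
Codon 4 (UGU, Cys): 1 synonymous substitution.
Total: 1 + 2 + 1 + 1 = 5.

5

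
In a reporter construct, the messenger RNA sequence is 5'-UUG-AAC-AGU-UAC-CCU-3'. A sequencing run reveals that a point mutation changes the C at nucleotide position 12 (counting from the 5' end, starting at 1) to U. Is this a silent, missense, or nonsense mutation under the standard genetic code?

Position 12 falls in codon 4: UAC → Tyr.
After the substitution the codon is UAU → Tyr.
Both encode Tyr, so the change is synonymous.

silent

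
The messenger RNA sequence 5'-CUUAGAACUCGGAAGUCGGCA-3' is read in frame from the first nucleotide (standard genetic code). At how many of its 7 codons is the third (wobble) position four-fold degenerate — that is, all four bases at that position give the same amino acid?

Codon 1 CUU (Leu): third position 4-fold.
Codon 2 AGA (Arg): third position 2-fold.
Codon 3 ACU (Thr): third position 4-fold.
Codon 4 CGG (Arg): third position 4-fold.
Codon 5 AAG (Lys): third position 2-fold.
Codon 6 UCG (Ser): third position 4-fold.
Codon 7 GCA (Ala): third position 4-fold.
Four-fold degenerate third positions: 5.

5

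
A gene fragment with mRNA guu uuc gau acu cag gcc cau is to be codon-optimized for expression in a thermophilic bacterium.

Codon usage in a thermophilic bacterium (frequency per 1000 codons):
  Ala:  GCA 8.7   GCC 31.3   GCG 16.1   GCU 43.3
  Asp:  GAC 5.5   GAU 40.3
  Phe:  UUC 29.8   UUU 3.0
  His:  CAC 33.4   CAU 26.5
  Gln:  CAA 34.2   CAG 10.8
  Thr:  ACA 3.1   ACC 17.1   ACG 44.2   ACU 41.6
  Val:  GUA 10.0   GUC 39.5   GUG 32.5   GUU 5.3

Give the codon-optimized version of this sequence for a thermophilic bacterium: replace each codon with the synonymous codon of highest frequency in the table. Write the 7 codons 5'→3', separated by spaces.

Codon 1 (Val): best is GUC at 39.5.
Codon 2 (Phe): best is UUC at 29.8.
Codon 3 (Asp): best is GAU at 40.3.
Codon 4 (Thr): best is ACG at 44.2.
Codon 5 (Gln): best is CAA at 34.2.
Codon 6 (Ala): best is GCU at 43.3.
Codon 7 (His): best is CAC at 33.4.

GUC UUC GAU ACG CAA GCU CAC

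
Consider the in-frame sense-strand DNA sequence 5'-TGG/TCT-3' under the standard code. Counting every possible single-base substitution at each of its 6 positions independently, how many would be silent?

3

Codon 1 (TGG, Trp): 0 synonymous substitutions.
Codon 2 (TCT, Ser): 3 synonymous substitutions.
Total: 0 + 3 = 3.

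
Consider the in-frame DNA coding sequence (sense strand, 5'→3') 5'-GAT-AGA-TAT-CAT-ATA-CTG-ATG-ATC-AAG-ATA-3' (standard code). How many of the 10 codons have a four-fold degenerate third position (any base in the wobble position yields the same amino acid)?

1

Codon 1 GAT (Asp): third position 2-fold.
Codon 2 AGA (Arg): third position 2-fold.
Codon 3 TAT (Tyr): third position 2-fold.
Codon 4 CAT (His): third position 2-fold.
Codon 5 ATA (Ile): third position 3-fold.
Codon 6 CTG (Leu): third position 4-fold.
Codon 7 ATG (Met): third position 1-fold.
Codon 8 ATC (Ile): third position 3-fold.
Codon 9 AAG (Lys): third position 2-fold.
Codon 10 ATA (Ile): third position 3-fold.
Four-fold degenerate third positions: 1.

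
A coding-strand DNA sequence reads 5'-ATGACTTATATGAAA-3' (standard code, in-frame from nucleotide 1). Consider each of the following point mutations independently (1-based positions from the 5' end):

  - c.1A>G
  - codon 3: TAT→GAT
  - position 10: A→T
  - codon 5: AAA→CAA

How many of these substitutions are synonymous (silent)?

0

Codon 1: ATG (Met) → GTG (Val) — missense.
Codon 3: TAT (Tyr) → GAT (Asp) — missense.
Codon 4: ATG (Met) → TTG (Leu) — missense.
Codon 5: AAA (Lys) → CAA (Gln) — missense.
Synonymous: 0 of 4.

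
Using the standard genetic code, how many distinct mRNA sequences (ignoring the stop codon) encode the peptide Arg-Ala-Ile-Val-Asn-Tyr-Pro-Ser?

27648

Arg: 6 codons.
Ala: 4 codons.
Ile: 3 codons.
Val: 4 codons.
Asn: 2 codons.
Tyr: 2 codons.
Pro: 4 codons.
Ser: 6 codons.
6 × 4 × 3 × 4 × 2 × 2 × 4 × 6 = 27648.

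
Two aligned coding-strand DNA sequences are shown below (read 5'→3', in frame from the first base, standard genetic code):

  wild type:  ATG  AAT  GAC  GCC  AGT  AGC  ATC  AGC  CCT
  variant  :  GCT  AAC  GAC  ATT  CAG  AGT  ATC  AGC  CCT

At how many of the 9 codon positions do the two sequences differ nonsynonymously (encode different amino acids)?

Codon 1: ATG Met / GCT Ala — nonsynonymous.
Codon 2: AAT Asn / AAC Asn — synonymous.
Codon 3: GAC Asp / GAC Asp — identical.
Codon 4: GCC Ala / ATT Ile — nonsynonymous.
Codon 5: AGT Ser / CAG Gln — nonsynonymous.
Codon 6: AGC Ser / AGT Ser — synonymous.
Codon 7: ATC Ile / ATC Ile — identical.
Codon 8: AGC Ser / AGC Ser — identical.
Codon 9: CCT Pro / CCT Pro — identical.
Nonsynonymous differences: 3.

3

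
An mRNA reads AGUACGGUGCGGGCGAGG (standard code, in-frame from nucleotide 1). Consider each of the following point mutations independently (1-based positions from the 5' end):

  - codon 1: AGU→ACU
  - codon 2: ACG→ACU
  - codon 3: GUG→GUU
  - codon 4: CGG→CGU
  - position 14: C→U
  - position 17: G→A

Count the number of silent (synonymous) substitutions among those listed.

Codon 1: AGU (Ser) → ACU (Thr) — missense.
Codon 2: ACG (Thr) → ACU (Thr) — synonymous.
Codon 3: GUG (Val) → GUU (Val) — synonymous.
Codon 4: CGG (Arg) → CGU (Arg) — synonymous.
Codon 5: GCG (Ala) → GUG (Val) — missense.
Codon 6: AGG (Arg) → AAG (Lys) — missense.
Synonymous: 3 of 6.

3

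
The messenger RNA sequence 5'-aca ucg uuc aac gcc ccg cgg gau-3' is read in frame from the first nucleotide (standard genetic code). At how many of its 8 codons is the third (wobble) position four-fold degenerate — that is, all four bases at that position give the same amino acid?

Codon 1 ACA (Thr): third position 4-fold.
Codon 2 UCG (Ser): third position 4-fold.
Codon 3 UUC (Phe): third position 2-fold.
Codon 4 AAC (Asn): third position 2-fold.
Codon 5 GCC (Ala): third position 4-fold.
Codon 6 CCG (Pro): third position 4-fold.
Codon 7 CGG (Arg): third position 4-fold.
Codon 8 GAU (Asp): third position 2-fold.
Four-fold degenerate third positions: 5.

5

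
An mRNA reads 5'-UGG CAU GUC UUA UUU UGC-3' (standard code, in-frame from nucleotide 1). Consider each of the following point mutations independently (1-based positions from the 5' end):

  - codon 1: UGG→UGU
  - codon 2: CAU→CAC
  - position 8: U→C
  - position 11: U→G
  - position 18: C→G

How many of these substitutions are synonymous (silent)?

Codon 1: UGG (Trp) → UGU (Cys) — missense.
Codon 2: CAU (His) → CAC (His) — synonymous.
Codon 3: GUC (Val) → GCC (Ala) — missense.
Codon 4: UUA (Leu) → UGA (Stop) — nonsense.
Codon 6: UGC (Cys) → UGG (Trp) — missense.
Synonymous: 1 of 5.

1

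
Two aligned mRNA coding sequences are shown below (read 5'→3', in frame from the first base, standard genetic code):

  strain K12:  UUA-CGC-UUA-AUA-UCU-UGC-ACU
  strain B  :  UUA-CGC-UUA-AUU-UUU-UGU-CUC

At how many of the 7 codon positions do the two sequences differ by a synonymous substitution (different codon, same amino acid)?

2

Codon 1: UUA Leu / UUA Leu — identical.
Codon 2: CGC Arg / CGC Arg — identical.
Codon 3: UUA Leu / UUA Leu — identical.
Codon 4: AUA Ile / AUU Ile — synonymous.
Codon 5: UCU Ser / UUU Phe — nonsynonymous.
Codon 6: UGC Cys / UGU Cys — synonymous.
Codon 7: ACU Thr / CUC Leu — nonsynonymous.
Synonymous differences: 2.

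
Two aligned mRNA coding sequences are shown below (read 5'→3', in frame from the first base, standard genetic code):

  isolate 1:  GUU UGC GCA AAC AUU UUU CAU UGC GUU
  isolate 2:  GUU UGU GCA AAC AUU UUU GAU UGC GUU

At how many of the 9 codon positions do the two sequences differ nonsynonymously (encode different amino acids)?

Codon 1: GUU Val / GUU Val — identical.
Codon 2: UGC Cys / UGU Cys — synonymous.
Codon 3: GCA Ala / GCA Ala — identical.
Codon 4: AAC Asn / AAC Asn — identical.
Codon 5: AUU Ile / AUU Ile — identical.
Codon 6: UUU Phe / UUU Phe — identical.
Codon 7: CAU His / GAU Asp — nonsynonymous.
Codon 8: UGC Cys / UGC Cys — identical.
Codon 9: GUU Val / GUU Val — identical.
Nonsynonymous differences: 1.

1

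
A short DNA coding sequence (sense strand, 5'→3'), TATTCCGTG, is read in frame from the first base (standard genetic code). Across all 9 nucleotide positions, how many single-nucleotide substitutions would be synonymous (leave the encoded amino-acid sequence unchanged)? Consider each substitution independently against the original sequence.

7

Codon 1 (TAT, Tyr): 1 synonymous substitution.
Codon 2 (TCC, Ser): 3 synonymous substitutions.
Codon 3 (GTG, Val): 3 synonymous substitutions.
Total: 1 + 3 + 3 = 7.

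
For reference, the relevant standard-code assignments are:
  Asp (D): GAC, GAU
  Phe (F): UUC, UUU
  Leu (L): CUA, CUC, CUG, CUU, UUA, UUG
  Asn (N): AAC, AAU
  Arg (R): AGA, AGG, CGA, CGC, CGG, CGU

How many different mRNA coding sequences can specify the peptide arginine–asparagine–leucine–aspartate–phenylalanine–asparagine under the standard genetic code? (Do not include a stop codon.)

Arg: 6 codons.
Asn: 2 codons.
Leu: 6 codons.
Asp: 2 codons.
Phe: 2 codons.
Asn: 2 codons.
6 × 2 × 6 × 2 × 2 × 2 = 576.

576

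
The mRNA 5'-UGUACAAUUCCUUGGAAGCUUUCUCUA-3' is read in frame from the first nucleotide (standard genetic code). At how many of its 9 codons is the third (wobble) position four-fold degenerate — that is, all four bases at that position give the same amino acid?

Codon 1 UGU (Cys): third position 2-fold.
Codon 2 ACA (Thr): third position 4-fold.
Codon 3 AUU (Ile): third position 3-fold.
Codon 4 CCU (Pro): third position 4-fold.
Codon 5 UGG (Trp): third position 1-fold.
Codon 6 AAG (Lys): third position 2-fold.
Codon 7 CUU (Leu): third position 4-fold.
Codon 8 UCU (Ser): third position 4-fold.
Codon 9 CUA (Leu): third position 4-fold.
Four-fold degenerate third positions: 5.

5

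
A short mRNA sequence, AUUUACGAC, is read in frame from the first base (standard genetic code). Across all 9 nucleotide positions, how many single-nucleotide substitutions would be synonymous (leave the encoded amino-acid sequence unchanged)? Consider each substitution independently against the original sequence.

4

Codon 1 (AUU, Ile): 2 synonymous substitutions.
Codon 2 (UAC, Tyr): 1 synonymous substitution.
Codon 3 (GAC, Asp): 1 synonymous substitution.
Total: 2 + 1 + 1 = 4.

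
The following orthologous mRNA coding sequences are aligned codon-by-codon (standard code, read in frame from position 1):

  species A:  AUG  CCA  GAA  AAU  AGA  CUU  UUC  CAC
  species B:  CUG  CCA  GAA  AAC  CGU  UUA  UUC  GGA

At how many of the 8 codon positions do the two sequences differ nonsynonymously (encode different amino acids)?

Codon 1: AUG Met / CUG Leu — nonsynonymous.
Codon 2: CCA Pro / CCA Pro — identical.
Codon 3: GAA Glu / GAA Glu — identical.
Codon 4: AAU Asn / AAC Asn — synonymous.
Codon 5: AGA Arg / CGU Arg — synonymous.
Codon 6: CUU Leu / UUA Leu — synonymous.
Codon 7: UUC Phe / UUC Phe — identical.
Codon 8: CAC His / GGA Gly — nonsynonymous.
Nonsynonymous differences: 2.

2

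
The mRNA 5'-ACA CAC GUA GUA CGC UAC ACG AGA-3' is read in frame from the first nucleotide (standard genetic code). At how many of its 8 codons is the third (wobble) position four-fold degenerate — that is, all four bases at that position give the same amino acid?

Codon 1 ACA (Thr): third position 4-fold.
Codon 2 CAC (His): third position 2-fold.
Codon 3 GUA (Val): third position 4-fold.
Codon 4 GUA (Val): third position 4-fold.
Codon 5 CGC (Arg): third position 4-fold.
Codon 6 UAC (Tyr): third position 2-fold.
Codon 7 ACG (Thr): third position 4-fold.
Codon 8 AGA (Arg): third position 2-fold.
Four-fold degenerate third positions: 5.

5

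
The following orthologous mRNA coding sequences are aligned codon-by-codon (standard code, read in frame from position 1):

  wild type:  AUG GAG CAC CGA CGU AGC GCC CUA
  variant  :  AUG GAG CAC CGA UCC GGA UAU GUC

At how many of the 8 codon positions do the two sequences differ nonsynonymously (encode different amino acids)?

Codon 1: AUG Met / AUG Met — identical.
Codon 2: GAG Glu / GAG Glu — identical.
Codon 3: CAC His / CAC His — identical.
Codon 4: CGA Arg / CGA Arg — identical.
Codon 5: CGU Arg / UCC Ser — nonsynonymous.
Codon 6: AGC Ser / GGA Gly — nonsynonymous.
Codon 7: GCC Ala / UAU Tyr — nonsynonymous.
Codon 8: CUA Leu / GUC Val — nonsynonymous.
Nonsynonymous differences: 4.

4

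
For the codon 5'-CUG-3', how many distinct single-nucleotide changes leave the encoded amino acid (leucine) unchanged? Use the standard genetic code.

Position 1: UUG → 1 synonymous.
Position 2: none → 0 synonymous.
Position 3: CUU, CUC, CUA → 3 synonymous.
Total: 1 + 0 + 3 = 4.

4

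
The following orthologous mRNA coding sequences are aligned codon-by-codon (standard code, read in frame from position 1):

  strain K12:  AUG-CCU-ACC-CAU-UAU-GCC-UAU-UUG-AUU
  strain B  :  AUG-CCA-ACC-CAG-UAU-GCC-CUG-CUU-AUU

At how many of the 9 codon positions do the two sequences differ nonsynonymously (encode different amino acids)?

2

Codon 1: AUG Met / AUG Met — identical.
Codon 2: CCU Pro / CCA Pro — synonymous.
Codon 3: ACC Thr / ACC Thr — identical.
Codon 4: CAU His / CAG Gln — nonsynonymous.
Codon 5: UAU Tyr / UAU Tyr — identical.
Codon 6: GCC Ala / GCC Ala — identical.
Codon 7: UAU Tyr / CUG Leu — nonsynonymous.
Codon 8: UUG Leu / CUU Leu — synonymous.
Codon 9: AUU Ile / AUU Ile — identical.
Nonsynonymous differences: 2.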